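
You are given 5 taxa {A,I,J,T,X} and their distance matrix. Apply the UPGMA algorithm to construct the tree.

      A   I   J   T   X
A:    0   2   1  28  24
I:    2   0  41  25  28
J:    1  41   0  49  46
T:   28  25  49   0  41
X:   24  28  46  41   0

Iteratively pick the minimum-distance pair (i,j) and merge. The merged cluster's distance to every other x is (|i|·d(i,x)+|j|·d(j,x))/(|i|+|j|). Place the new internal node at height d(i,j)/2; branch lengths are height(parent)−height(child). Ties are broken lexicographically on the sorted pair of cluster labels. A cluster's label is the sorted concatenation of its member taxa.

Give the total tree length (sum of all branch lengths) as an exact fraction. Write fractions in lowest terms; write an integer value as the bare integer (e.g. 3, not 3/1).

190/3

step 1: merge (A,J) at d=1; branch lengths A→1/2, J→1/2; new cluster AJ
  updated: d(AJ,I)=43/2, d(AJ,T)=77/2, d(AJ,X)=35
step 2: merge (AJ,I) at d=43/2; branch lengths AJ→41/4, I→43/4; new cluster AIJ
  updated: d(AIJ,T)=34, d(AIJ,X)=98/3
step 3: merge (AIJ,X) at d=98/3; branch lengths AIJ→67/12, X→49/3; new cluster AIJX
  updated: d(AIJX,T)=143/4
step 4: merge (AIJX,T) at d=143/4; branch lengths AIJX→37/24, T→143/8; new cluster AIJTX
final tree: ((((A:1/2,J:1/2):41/4,I:43/4):67/12,X:49/3):37/24,T:143/8)
total length: 190/3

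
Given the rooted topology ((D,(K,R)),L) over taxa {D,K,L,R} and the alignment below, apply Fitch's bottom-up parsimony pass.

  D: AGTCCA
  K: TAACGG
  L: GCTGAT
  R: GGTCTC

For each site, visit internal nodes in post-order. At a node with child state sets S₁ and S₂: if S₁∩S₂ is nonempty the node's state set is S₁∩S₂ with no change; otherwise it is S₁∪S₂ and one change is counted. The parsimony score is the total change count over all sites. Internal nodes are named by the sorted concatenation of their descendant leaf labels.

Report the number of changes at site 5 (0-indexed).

3

[col 0] KR: children K:{T}, R:{G} ∪→ {G,T}; cost 1
[col 0] DKR: children D:{A}, KR:{G,T} ∪→ {A,G,T}; cost 1
[col 0] DKLR: children DKR:{A,G,T}, L:{G} ∩→ {G}; cost 0
[col 1] KR: children K:{A}, R:{G} ∪→ {A,G}; cost 1
[col 1] DKR: children D:{G}, KR:{A,G} ∩→ {G}; cost 0
[col 1] DKLR: children DKR:{G}, L:{C} ∪→ {C,G}; cost 1
[col 2] KR: children K:{A}, R:{T} ∪→ {A,T}; cost 1
[col 2] DKR: children D:{T}, KR:{A,T} ∩→ {T}; cost 0
[col 2] DKLR: children DKR:{T}, L:{T} ∩→ {T}; cost 0
[col 3] KR: children K:{C}, R:{C} ∩→ {C}; cost 0
[col 3] DKR: children D:{C}, KR:{C} ∩→ {C}; cost 0
[col 3] DKLR: children DKR:{C}, L:{G} ∪→ {C,G}; cost 1
[col 4] KR: children K:{G}, R:{T} ∪→ {G,T}; cost 1
[col 4] DKR: children D:{C}, KR:{G,T} ∪→ {C,G,T}; cost 1
[col 4] DKLR: children DKR:{C,G,T}, L:{A} ∪→ {A,C,G,T}; cost 1
[col 5] KR: children K:{G}, R:{C} ∪→ {C,G}; cost 1
[col 5] DKR: children D:{A}, KR:{C,G} ∪→ {A,C,G}; cost 1
[col 5] DKLR: children DKR:{A,C,G}, L:{T} ∪→ {A,C,G,T}; cost 1
per-site changes: [2, 2, 1, 1, 3, 3]; total = 12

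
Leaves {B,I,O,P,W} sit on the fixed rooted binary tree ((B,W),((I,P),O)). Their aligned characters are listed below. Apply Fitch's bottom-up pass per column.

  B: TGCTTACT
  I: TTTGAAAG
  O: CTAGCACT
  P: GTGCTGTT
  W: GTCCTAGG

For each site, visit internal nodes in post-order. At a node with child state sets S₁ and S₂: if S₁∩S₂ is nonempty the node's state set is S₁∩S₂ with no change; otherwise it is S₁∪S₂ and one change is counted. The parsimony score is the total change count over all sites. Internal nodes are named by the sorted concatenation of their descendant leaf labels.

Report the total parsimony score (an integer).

BW@0: {T} ∪ {G} = {G,T} (union, +1)
IP@0: {T} ∪ {G} = {G,T} (union, +1)
IOP@0: {G,T} ∪ {C} = {C,G,T} (union, +1)
BIOPW@0: {G,T} ∩ {C,G,T} = {G,T} (intersection, +0)
BW@1: {G} ∪ {T} = {G,T} (union, +1)
IP@1: {T} ∩ {T} = {T} (intersection, +0)
IOP@1: {T} ∩ {T} = {T} (intersection, +0)
BIOPW@1: {G,T} ∩ {T} = {T} (intersection, +0)
BW@2: {C} ∩ {C} = {C} (intersection, +0)
IP@2: {T} ∪ {G} = {G,T} (union, +1)
IOP@2: {G,T} ∪ {A} = {A,G,T} (union, +1)
BIOPW@2: {C} ∪ {A,G,T} = {A,C,G,T} (union, +1)
BW@3: {T} ∪ {C} = {C,T} (union, +1)
IP@3: {G} ∪ {C} = {C,G} (union, +1)
IOP@3: {C,G} ∩ {G} = {G} (intersection, +0)
BIOPW@3: {C,T} ∪ {G} = {C,G,T} (union, +1)
BW@4: {T} ∩ {T} = {T} (intersection, +0)
IP@4: {A} ∪ {T} = {A,T} (union, +1)
IOP@4: {A,T} ∪ {C} = {A,C,T} (union, +1)
BIOPW@4: {T} ∩ {A,C,T} = {T} (intersection, +0)
BW@5: {A} ∩ {A} = {A} (intersection, +0)
IP@5: {A} ∪ {G} = {A,G} (union, +1)
IOP@5: {A,G} ∩ {A} = {A} (intersection, +0)
BIOPW@5: {A} ∩ {A} = {A} (intersection, +0)
BW@6: {C} ∪ {G} = {C,G} (union, +1)
IP@6: {A} ∪ {T} = {A,T} (union, +1)
IOP@6: {A,T} ∪ {C} = {A,C,T} (union, +1)
BIOPW@6: {C,G} ∩ {A,C,T} = {C} (intersection, +0)
BW@7: {T} ∪ {G} = {G,T} (union, +1)
IP@7: {G} ∪ {T} = {G,T} (union, +1)
IOP@7: {G,T} ∩ {T} = {T} (intersection, +0)
BIOPW@7: {G,T} ∩ {T} = {T} (intersection, +0)
per-site changes: [3, 1, 3, 3, 2, 1, 3, 2]; total = 18

18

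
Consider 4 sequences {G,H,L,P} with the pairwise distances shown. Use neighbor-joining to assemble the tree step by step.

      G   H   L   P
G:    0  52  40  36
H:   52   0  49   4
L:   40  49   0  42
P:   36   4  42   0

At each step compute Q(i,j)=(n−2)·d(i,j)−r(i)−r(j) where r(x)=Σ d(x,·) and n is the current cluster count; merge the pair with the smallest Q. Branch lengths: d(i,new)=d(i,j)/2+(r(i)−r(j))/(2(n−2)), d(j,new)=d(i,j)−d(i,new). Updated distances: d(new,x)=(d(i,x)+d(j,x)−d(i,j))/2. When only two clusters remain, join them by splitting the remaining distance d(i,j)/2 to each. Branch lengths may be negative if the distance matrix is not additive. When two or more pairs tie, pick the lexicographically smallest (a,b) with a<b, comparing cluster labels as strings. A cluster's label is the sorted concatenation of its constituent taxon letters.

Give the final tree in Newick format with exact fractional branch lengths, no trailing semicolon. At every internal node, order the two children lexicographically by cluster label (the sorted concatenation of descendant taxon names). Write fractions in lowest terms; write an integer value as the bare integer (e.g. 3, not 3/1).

iteration 1: select G,L (d=40, Q=-179); attach at lengths (77/4, 83/4); label the merged cluster GL
  updated: d(GL,H)=61/2, d(GL,P)=19
iteration 2: select GL,H (d=61/2, Q=-107/2); attach at lengths (91/4, 31/4); label the merged cluster GHL
  updated: d(GHL,P)=-15/4
iteration 3: select GHL,P (d=-15/4); attach at lengths (-15/8, -15/8); label the merged cluster GHLP
final tree: (((G:77/4,L:83/4):91/4,H:31/4):-15/8,P:-15/8)
total length: 267/4

(((G:77/4,L:83/4):91/4,H:31/4):-15/8,P:-15/8)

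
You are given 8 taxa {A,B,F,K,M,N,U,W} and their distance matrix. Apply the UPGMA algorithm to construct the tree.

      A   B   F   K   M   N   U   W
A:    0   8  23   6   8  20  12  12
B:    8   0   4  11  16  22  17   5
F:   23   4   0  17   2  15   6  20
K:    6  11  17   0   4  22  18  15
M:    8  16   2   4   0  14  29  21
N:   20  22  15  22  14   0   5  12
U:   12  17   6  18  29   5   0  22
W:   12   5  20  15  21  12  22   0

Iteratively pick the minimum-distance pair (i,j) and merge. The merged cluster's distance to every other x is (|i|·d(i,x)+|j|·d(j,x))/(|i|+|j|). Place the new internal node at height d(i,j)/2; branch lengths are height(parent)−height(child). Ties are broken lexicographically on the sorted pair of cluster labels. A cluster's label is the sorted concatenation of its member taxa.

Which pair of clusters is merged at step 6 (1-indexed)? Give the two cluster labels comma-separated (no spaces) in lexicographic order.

ABKW,FM

iteration 1: select F,M (d=2); attach at lengths (1, 1); label the merged cluster FM
  updated: d(A,FM)=31/2, d(B,FM)=10, d(FM,K)=21/2, d(FM,N)=29/2, d(FM,U)=35/2, d(FM,W)=41/2
iteration 2: select B,W (d=5); attach at lengths (5/2, 5/2); label the merged cluster BW
  updated: d(A,BW)=10, d(BW,FM)=61/4, d(BW,K)=13, d(BW,N)=17, d(BW,U)=39/2
iteration 3: select N,U (d=5); attach at lengths (5/2, 5/2); label the merged cluster NU
  updated: d(A,NU)=16, d(BW,NU)=73/4, d(FM,NU)=16, d(K,NU)=20
iteration 4: select A,K (d=6); attach at lengths (3, 3); label the merged cluster AK
  updated: d(AK,BW)=23/2, d(AK,FM)=13, d(AK,NU)=18
iteration 5: select AK,BW (d=23/2); attach at lengths (11/4, 13/4); label the merged cluster ABKW
  updated: d(ABKW,FM)=113/8, d(ABKW,NU)=145/8
iteration 6: select ABKW,FM (d=113/8); attach at lengths (21/16, 97/16); label the merged cluster ABFKMW
  updated: d(ABFKMW,NU)=209/12
iteration 7: select ABFKMW,NU (d=209/12); attach at lengths (79/48, 149/24); label the merged cluster ABFKMNUW
final tree: ((((A:3,K:3):11/4,(B:5/2,W:5/2):13/4):21/16,(F:1,M:1):97/16):79/48,(N:5/2,U:5/2):149/24)
total length: 1883/48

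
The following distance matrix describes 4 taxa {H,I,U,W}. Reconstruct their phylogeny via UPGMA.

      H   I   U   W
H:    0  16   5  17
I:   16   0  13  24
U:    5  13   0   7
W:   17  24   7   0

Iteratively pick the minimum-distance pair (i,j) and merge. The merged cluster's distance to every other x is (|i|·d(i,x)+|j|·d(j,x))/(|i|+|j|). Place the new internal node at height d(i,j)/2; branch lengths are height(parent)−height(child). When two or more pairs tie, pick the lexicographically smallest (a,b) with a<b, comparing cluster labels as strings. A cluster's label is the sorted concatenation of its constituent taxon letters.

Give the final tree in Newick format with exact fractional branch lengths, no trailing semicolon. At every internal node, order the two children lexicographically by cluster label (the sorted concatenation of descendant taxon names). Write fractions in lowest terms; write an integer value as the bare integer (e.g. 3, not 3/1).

(((H:5/2,U:5/2):7/2,W:6):17/6,I:53/6)

step 1: merge (H,U) at d=5; branch lengths H→5/2, U→5/2; new cluster HU
  updated: d(HU,I)=29/2, d(HU,W)=12
step 2: merge (HU,W) at d=12; branch lengths HU→7/2, W→6; new cluster HUW
  updated: d(HUW,I)=53/3
step 3: merge (HUW,I) at d=53/3; branch lengths HUW→17/6, I→53/6; new cluster HIUW
final tree: (((H:5/2,U:5/2):7/2,W:6):17/6,I:53/6)
total length: 157/6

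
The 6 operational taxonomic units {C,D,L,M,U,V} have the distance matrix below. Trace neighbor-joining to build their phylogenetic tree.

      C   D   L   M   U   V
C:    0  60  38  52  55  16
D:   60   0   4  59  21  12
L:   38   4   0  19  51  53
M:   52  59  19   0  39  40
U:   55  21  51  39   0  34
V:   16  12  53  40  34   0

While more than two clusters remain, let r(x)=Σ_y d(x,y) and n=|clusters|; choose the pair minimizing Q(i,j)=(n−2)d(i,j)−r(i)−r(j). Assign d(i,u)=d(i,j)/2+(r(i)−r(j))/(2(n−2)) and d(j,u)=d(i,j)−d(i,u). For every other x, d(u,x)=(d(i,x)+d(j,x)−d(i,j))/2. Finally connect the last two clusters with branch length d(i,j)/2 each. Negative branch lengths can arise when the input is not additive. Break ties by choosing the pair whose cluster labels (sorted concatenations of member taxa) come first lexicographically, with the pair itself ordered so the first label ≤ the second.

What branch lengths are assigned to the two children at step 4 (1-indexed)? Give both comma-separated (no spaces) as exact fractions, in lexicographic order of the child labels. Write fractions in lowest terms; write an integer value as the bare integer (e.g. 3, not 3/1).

step 1: merge (C,V) at d=16, Q=-312; branch lengths C→65/4, V→-1/4; new cluster CV
  updated: d(CV,D)=28, d(CV,L)=75/2, d(CV,M)=38, d(CV,U)=73/2
step 2: merge (D,L) at d=4, Q=-423/2; branch lengths D→25/12, L→23/12; new cluster DL
  updated: d(CV,DL)=123/4, d(DL,M)=37, d(DL,U)=34
step 3: merge (CV,DL) at d=123/4, Q=-291/2; branch lengths CV→65/4, DL→29/2; new cluster CDLV
  updated: d(CDLV,M)=177/8, d(CDLV,U)=159/8
step 4: merge (CDLV,M) at d=177/8, Q=-81; branch lengths CDLV→3/2, M→165/8; new cluster CDLMV
  updated: d(CDLMV,U)=147/8
step 5: merge (CDLMV,U) at d=147/8; branch lengths CDLMV→147/16, U→147/16; new cluster CDLMUV
final tree: ((((C:65/4,V:-1/4):65/4,(D:25/12,L:23/12):29/2):3/2,M:165/8):147/16,U:147/16)
total length: 365/4

3/2,165/8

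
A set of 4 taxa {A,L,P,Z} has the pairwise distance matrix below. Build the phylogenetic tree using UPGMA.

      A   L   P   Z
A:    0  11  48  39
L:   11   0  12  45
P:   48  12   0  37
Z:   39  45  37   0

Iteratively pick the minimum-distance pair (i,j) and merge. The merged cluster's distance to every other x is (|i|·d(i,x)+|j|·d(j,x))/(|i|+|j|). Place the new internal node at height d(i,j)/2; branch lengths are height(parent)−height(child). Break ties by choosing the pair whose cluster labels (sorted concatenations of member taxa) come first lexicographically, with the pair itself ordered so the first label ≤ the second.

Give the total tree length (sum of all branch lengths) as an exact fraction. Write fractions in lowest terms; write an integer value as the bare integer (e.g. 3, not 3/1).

365/6

step 1: merge (A,L) at d=11; branch lengths A→11/2, L→11/2; new cluster AL
  updated: d(AL,P)=30, d(AL,Z)=42
step 2: merge (AL,P) at d=30; branch lengths AL→19/2, P→15; new cluster ALP
  updated: d(ALP,Z)=121/3
step 3: merge (ALP,Z) at d=121/3; branch lengths ALP→31/6, Z→121/6; new cluster ALPZ
final tree: (((A:11/2,L:11/2):19/2,P:15):31/6,Z:121/6)
total length: 365/6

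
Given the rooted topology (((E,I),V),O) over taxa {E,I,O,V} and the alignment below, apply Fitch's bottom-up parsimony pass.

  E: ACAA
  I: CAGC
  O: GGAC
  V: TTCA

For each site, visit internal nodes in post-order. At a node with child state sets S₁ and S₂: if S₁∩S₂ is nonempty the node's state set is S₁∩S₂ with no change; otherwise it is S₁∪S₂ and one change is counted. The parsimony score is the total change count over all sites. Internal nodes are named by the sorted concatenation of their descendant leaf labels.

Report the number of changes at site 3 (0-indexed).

2

EI@0: {A} ∪ {C} = {A,C} (union, +1)
EIV@0: {A,C} ∪ {T} = {A,C,T} (union, +1)
EIOV@0: {A,C,T} ∪ {G} = {A,C,G,T} (union, +1)
EI@1: {C} ∪ {A} = {A,C} (union, +1)
EIV@1: {A,C} ∪ {T} = {A,C,T} (union, +1)
EIOV@1: {A,C,T} ∪ {G} = {A,C,G,T} (union, +1)
EI@2: {A} ∪ {G} = {A,G} (union, +1)
EIV@2: {A,G} ∪ {C} = {A,C,G} (union, +1)
EIOV@2: {A,C,G} ∩ {A} = {A} (intersection, +0)
EI@3: {A} ∪ {C} = {A,C} (union, +1)
EIV@3: {A,C} ∩ {A} = {A} (intersection, +0)
EIOV@3: {A} ∪ {C} = {A,C} (union, +1)
per-site changes: [3, 3, 2, 2]; total = 10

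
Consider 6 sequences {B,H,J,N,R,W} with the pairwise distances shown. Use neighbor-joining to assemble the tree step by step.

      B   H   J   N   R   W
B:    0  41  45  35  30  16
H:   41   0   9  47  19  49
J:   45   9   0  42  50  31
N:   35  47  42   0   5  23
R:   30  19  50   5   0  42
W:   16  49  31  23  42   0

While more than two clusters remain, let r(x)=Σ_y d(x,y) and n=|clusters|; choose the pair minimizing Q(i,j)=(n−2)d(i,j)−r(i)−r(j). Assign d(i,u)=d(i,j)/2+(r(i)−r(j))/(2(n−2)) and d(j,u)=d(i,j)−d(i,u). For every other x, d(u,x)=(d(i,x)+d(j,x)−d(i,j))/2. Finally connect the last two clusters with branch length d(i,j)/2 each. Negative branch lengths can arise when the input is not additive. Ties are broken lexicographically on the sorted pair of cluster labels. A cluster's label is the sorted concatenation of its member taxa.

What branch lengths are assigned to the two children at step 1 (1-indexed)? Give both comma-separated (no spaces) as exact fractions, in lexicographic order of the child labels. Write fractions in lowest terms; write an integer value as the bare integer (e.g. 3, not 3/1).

step 1: merge (H,J) at d=9, Q=-306; branch lengths H→3, J→6; new cluster HJ
  updated: d(B,HJ)=77/2, d(HJ,N)=40, d(HJ,R)=30, d(HJ,W)=71/2
step 2: merge (N,R) at d=5, Q=-195; branch lengths N→11/6, R→19/6; new cluster NR
  updated: d(B,NR)=30, d(HJ,NR)=65/2, d(NR,W)=30
step 3: merge (B,W) at d=16, Q=-134; branch lengths B→35/4, W→29/4; new cluster BW
  updated: d(BW,HJ)=29, d(BW,NR)=22
step 4: merge (BW,HJ) at d=29, Q=-167/2; branch lengths BW→37/4, HJ→79/4; new cluster BHJW
  updated: d(BHJW,NR)=51/4
step 5: merge (BHJW,NR) at d=51/4; branch lengths BHJW→51/8, NR→51/8; new cluster BHJNRW
final tree: (((B:35/4,W:29/4):37/4,(H:3,J:6):79/4):51/8,(N:11/6,R:19/6):51/8)
total length: 287/4

3,6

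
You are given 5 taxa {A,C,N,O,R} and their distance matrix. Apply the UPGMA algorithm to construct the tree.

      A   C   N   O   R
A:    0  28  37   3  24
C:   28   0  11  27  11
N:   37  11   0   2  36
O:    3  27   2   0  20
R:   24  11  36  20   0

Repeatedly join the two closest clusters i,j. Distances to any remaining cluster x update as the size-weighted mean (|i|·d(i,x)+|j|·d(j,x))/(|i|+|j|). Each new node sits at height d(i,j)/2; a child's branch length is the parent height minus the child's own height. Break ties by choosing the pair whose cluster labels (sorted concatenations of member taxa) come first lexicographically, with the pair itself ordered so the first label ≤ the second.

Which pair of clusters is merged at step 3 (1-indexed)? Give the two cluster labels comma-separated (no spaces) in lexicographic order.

1. join N+O (d=2) ⇒ NO; edges |N|=1, |O|=1
  updated: d(A,NO)=20, d(C,NO)=19, d(NO,R)=28
2. join C+R (d=11) ⇒ CR; edges |C|=11/2, |R|=11/2
  updated: d(A,CR)=26, d(CR,NO)=47/2
3. join A+NO (d=20) ⇒ ANO; edges |A|=10, |NO|=9
  updated: d(ANO,CR)=73/3
4. join ANO+CR (d=73/3) ⇒ ACNOR; edges |ANO|=13/6, |CR|=20/3
final tree: ((A:10,(N:1,O:1):9):13/6,(C:11/2,R:11/2):20/3)
total length: 245/6

A,NO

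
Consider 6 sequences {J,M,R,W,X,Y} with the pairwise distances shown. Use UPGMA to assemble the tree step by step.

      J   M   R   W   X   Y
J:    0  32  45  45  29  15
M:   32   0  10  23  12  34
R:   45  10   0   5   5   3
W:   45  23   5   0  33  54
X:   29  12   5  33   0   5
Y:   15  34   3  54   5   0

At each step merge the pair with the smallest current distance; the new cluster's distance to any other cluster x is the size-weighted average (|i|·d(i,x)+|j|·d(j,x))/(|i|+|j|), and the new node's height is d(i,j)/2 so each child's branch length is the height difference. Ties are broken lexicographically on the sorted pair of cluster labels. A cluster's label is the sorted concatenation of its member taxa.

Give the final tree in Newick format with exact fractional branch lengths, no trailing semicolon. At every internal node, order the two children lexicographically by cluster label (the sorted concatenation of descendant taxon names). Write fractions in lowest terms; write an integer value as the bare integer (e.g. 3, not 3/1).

1. join R+Y (d=3) ⇒ RY; edges |R|=3/2, |Y|=3/2
  updated: d(J,RY)=30, d(M,RY)=22, d(RY,W)=59/2, d(RY,X)=5
2. join RY+X (d=5) ⇒ RXY; edges |RY|=1, |X|=5/2
  updated: d(J,RXY)=89/3, d(M,RXY)=56/3, d(RXY,W)=92/3
3. join M+RXY (d=56/3) ⇒ MRXY; edges |M|=28/3, |RXY|=41/6
  updated: d(J,MRXY)=121/4, d(MRXY,W)=115/4
4. join MRXY+W (d=115/4) ⇒ MRWXY; edges |MRXY|=121/24, |W|=115/8
  updated: d(J,MRWXY)=166/5
5. join J+MRWXY (d=166/5) ⇒ JMRWXY; edges |J|=83/5, |MRWXY|=89/40
final tree: (J:83/5,((M:28/3,((R:3/2,Y:3/2):1,X:5/2):41/6):121/24,W:115/8):89/40)
total length: 7309/120

(J:83/5,((M:28/3,((R:3/2,Y:3/2):1,X:5/2):41/6):121/24,W:115/8):89/40)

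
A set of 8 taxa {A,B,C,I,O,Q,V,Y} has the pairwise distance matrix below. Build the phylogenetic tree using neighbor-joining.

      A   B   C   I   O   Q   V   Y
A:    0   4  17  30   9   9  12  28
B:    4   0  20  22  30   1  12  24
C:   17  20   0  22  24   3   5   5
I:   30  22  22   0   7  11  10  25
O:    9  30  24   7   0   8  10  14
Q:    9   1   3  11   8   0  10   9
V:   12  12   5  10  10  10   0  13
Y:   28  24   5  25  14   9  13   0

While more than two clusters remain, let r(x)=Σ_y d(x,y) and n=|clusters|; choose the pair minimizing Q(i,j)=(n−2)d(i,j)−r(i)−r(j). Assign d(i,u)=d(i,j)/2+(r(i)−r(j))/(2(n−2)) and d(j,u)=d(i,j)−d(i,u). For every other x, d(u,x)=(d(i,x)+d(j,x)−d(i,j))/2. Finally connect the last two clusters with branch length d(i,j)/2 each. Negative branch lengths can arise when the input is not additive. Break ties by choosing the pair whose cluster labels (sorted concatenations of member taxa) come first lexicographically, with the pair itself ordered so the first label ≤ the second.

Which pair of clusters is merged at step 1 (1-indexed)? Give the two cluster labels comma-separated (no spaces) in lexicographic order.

A,B

iteration 1: select A,B (d=4, Q=-198); attach at lengths (5/3, 7/3); label the merged cluster AB
  updated: d(AB,C)=33/2, d(AB,I)=24, d(AB,O)=35/2, d(AB,Q)=3, d(AB,V)=10, d(AB,Y)=24
iteration 2: select I,O (d=7, Q=-289/2); attach at lengths (107/20, 33/20); label the merged cluster IO
  updated: d(AB,IO)=69/4, d(C,IO)=39/2, d(IO,Q)=6, d(IO,V)=13/2, d(IO,Y)=16
iteration 3: select C,Y (d=5, Q=-96); attach at lengths (1/4, 19/4); label the merged cluster CY
  updated: d(AB,CY)=71/4, d(CY,IO)=61/4, d(CY,Q)=7/2, d(CY,V)=13/2
iteration 4: select AB,Q (d=3, Q=-123/2); attach at lengths (23/4, -11/4); label the merged cluster ABQ
  updated: d(ABQ,CY)=73/8, d(ABQ,IO)=81/8, d(ABQ,V)=17/2
iteration 5: select ABQ,CY (d=73/8, Q=-323/8); attach at lengths (121/32, 171/32); label the merged cluster ABCQY
  updated: d(ABCQY,IO)=65/8, d(ABCQY,V)=47/16
iteration 6: select ABCQY,IO (d=65/8, Q=-281/16); attach at lengths (73/32, 187/32); label the merged cluster ABCIOQY
  updated: d(ABCIOQY,V)=21/32
iteration 7: select ABCIOQY,V (d=21/32); attach at lengths (21/64, 21/64); label the merged cluster ABCIOQVY
final tree: (((((A:5/3,B:7/3):23/4,Q:-11/4):121/32,(C:1/4,Y:19/4):171/32):73/32,(I:107/20,O:33/20):187/32):21/64,V:21/64)
total length: 1181/32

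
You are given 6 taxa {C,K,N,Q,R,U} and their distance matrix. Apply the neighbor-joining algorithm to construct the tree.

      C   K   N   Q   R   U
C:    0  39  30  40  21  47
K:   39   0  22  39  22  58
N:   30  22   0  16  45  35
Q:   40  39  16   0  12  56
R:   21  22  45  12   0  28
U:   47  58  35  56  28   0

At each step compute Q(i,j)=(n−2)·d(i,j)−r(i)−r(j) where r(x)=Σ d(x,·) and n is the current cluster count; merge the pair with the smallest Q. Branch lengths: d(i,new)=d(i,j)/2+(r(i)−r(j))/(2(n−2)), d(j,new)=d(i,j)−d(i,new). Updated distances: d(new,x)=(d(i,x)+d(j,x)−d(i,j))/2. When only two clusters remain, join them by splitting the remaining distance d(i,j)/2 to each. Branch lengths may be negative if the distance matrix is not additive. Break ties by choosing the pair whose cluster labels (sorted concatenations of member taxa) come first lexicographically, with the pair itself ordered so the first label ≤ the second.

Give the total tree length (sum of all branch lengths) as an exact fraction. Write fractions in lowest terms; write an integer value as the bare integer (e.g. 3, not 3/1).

iteration 1: select N,Q (d=16, Q=-247); attach at lengths (49/8, 79/8); label the merged cluster NQ
  updated: d(C,NQ)=27, d(K,NQ)=45/2, d(NQ,R)=41/2, d(NQ,U)=75/2
iteration 2: select K,NQ (d=45/2, Q=-363/2); attach at lengths (203/12, 67/12); label the merged cluster KNQ
  updated: d(C,KNQ)=87/4, d(KNQ,R)=10, d(KNQ,U)=73/2
iteration 3: select C,KNQ (d=87/4, Q=-229/2); attach at lengths (65/4, 11/2); label the merged cluster CKNQ
  updated: d(CKNQ,R)=37/8, d(CKNQ,U)=247/8
iteration 4: select CKNQ,R (d=37/8, Q=-127/2); attach at lengths (15/4, 7/8); label the merged cluster CKNQR
  updated: d(CKNQR,U)=217/8
iteration 5: select CKNQR,U (d=217/8); attach at lengths (217/16, 217/16); label the merged cluster CKNQRU
final tree: (((C:65/4,(K:203/12,(N:49/8,Q:79/8):67/12):11/2):15/4,R:7/8):217/16,U:217/16)
total length: 92

92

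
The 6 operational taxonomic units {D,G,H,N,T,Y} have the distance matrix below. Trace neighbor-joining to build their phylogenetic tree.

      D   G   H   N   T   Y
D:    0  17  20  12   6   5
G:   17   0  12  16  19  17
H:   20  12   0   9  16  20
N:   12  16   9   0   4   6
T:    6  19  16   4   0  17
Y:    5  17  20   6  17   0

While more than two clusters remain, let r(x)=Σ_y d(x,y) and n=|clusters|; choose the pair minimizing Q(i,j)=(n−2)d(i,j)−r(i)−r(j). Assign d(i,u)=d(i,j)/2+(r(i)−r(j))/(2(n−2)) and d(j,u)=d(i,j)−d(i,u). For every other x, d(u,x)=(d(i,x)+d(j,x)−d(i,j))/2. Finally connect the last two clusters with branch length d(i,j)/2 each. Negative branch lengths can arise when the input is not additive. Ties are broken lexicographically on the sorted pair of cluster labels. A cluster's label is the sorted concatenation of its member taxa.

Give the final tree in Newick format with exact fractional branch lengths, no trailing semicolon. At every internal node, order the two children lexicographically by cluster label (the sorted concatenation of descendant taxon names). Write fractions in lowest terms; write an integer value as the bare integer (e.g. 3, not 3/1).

1. join G+H (d=12, Q=-110) ⇒ GH; edges |G|=13/2, |H|=11/2
  updated: d(D,GH)=25/2, d(GH,N)=13/2, d(GH,T)=23/2, d(GH,Y)=25/2
2. join D+Y (d=5, Q=-61) ⇒ DY; edges |D|=5/3, |Y|=10/3
  updated: d(DY,GH)=10, d(DY,N)=13/2, d(DY,T)=9
3. join DY+GH (d=10, Q=-67/2) ⇒ DGHY; edges |DY|=35/8, |GH|=45/8
  updated: d(DGHY,N)=3/2, d(DGHY,T)=21/4
4. join DGHY+N (d=3/2, Q=-43/4) ⇒ DGHNY; edges |DGHY|=11/8, |N|=1/8
  updated: d(DGHNY,T)=31/8
5. join DGHNY+T (d=31/8) ⇒ DGHNTY; edges |DGHNY|=31/16, |T|=31/16
final tree: ((((D:5/3,Y:10/3):35/8,(G:13/2,H:11/2):45/8):11/8,N:1/8):31/16,T:31/16)
total length: 259/8

((((D:5/3,Y:10/3):35/8,(G:13/2,H:11/2):45/8):11/8,N:1/8):31/16,T:31/16)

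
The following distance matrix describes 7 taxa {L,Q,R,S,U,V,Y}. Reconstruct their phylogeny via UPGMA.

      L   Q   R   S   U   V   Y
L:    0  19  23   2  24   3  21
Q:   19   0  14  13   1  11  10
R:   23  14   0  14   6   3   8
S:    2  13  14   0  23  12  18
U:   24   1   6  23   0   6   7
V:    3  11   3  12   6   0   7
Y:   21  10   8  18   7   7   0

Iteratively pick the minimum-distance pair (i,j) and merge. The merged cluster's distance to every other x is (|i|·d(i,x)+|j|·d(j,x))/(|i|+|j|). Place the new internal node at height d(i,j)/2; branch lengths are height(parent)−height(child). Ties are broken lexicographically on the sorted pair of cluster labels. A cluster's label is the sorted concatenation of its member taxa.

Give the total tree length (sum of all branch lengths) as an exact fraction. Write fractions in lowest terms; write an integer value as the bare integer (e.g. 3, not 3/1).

iteration 1: select Q,U (d=1); attach at lengths (1/2, 1/2); label the merged cluster QU
  updated: d(L,QU)=43/2, d(QU,R)=10, d(QU,S)=18, d(QU,V)=17/2, d(QU,Y)=17/2
iteration 2: select L,S (d=2); attach at lengths (1, 1); label the merged cluster LS
  updated: d(LS,QU)=79/4, d(LS,R)=37/2, d(LS,V)=15/2, d(LS,Y)=39/2
iteration 3: select R,V (d=3); attach at lengths (3/2, 3/2); label the merged cluster RV
  updated: d(LS,RV)=13, d(QU,RV)=37/4, d(RV,Y)=15/2
iteration 4: select RV,Y (d=15/2); attach at lengths (9/4, 15/4); label the merged cluster RVY
  updated: d(LS,RVY)=91/6, d(QU,RVY)=9
iteration 5: select QU,RVY (d=9); attach at lengths (4, 3/4); label the merged cluster QRUVY
  updated: d(LS,QRUVY)=17
iteration 6: select LS,QRUVY (d=17); attach at lengths (15/2, 4); label the merged cluster LQRSUVY
final tree: ((L:1,S:1):15/2,((Q:1/2,U:1/2):4,((R:3/2,V:3/2):9/4,Y:15/4):3/4):4)
total length: 113/4

113/4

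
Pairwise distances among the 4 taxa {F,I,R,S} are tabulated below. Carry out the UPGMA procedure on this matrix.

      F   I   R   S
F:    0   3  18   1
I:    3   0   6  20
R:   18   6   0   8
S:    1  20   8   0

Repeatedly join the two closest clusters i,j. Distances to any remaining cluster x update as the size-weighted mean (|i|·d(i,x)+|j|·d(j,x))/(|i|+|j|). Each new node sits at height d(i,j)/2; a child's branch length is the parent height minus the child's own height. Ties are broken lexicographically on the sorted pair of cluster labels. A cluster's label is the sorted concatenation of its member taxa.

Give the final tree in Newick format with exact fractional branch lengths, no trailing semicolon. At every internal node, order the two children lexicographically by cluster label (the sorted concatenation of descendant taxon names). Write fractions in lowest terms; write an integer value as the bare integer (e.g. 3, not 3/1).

((F:1/2,S:1/2):45/8,(I:3,R:3):25/8)

1. join F+S (d=1) ⇒ FS; edges |F|=1/2, |S|=1/2
  updated: d(FS,I)=23/2, d(FS,R)=13
2. join I+R (d=6) ⇒ IR; edges |I|=3, |R|=3
  updated: d(FS,IR)=49/4
3. join FS+IR (d=49/4) ⇒ FIRS; edges |FS|=45/8, |IR|=25/8
final tree: ((F:1/2,S:1/2):45/8,(I:3,R:3):25/8)
total length: 63/4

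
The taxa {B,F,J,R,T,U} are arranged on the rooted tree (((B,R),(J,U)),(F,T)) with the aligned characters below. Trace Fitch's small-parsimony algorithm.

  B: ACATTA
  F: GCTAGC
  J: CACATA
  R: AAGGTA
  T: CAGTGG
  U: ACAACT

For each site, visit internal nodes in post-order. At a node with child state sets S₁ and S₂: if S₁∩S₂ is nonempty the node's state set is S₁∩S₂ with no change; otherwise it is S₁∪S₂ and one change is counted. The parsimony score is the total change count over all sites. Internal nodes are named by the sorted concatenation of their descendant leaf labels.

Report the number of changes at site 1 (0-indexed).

[col 0] BR: children B:{A}, R:{A} ∩→ {A}; cost 0
[col 0] JU: children J:{C}, U:{A} ∪→ {A,C}; cost 1
[col 0] BJRU: children BR:{A}, JU:{A,C} ∩→ {A}; cost 0
[col 0] FT: children F:{G}, T:{C} ∪→ {C,G}; cost 1
[col 0] BFJRTU: children BJRU:{A}, FT:{C,G} ∪→ {A,C,G}; cost 1
[col 1] BR: children B:{C}, R:{A} ∪→ {A,C}; cost 1
[col 1] JU: children J:{A}, U:{C} ∪→ {A,C}; cost 1
[col 1] BJRU: children BR:{A,C}, JU:{A,C} ∩→ {A,C}; cost 0
[col 1] FT: children F:{C}, T:{A} ∪→ {A,C}; cost 1
[col 1] BFJRTU: children BJRU:{A,C}, FT:{A,C} ∩→ {A,C}; cost 0
[col 2] BR: children B:{A}, R:{G} ∪→ {A,G}; cost 1
[col 2] JU: children J:{C}, U:{A} ∪→ {A,C}; cost 1
[col 2] BJRU: children BR:{A,G}, JU:{A,C} ∩→ {A}; cost 0
[col 2] FT: children F:{T}, T:{G} ∪→ {G,T}; cost 1
[col 2] BFJRTU: children BJRU:{A}, FT:{G,T} ∪→ {A,G,T}; cost 1
[col 3] BR: children B:{T}, R:{G} ∪→ {G,T}; cost 1
[col 3] JU: children J:{A}, U:{A} ∩→ {A}; cost 0
[col 3] BJRU: children BR:{G,T}, JU:{A} ∪→ {A,G,T}; cost 1
[col 3] FT: children F:{A}, T:{T} ∪→ {A,T}; cost 1
[col 3] BFJRTU: children BJRU:{A,G,T}, FT:{A,T} ∩→ {A,T}; cost 0
[col 4] BR: children B:{T}, R:{T} ∩→ {T}; cost 0
[col 4] JU: children J:{T}, U:{C} ∪→ {C,T}; cost 1
[col 4] BJRU: children BR:{T}, JU:{C,T} ∩→ {T}; cost 0
[col 4] FT: children F:{G}, T:{G} ∩→ {G}; cost 0
[col 4] BFJRTU: children BJRU:{T}, FT:{G} ∪→ {G,T}; cost 1
[col 5] BR: children B:{A}, R:{A} ∩→ {A}; cost 0
[col 5] JU: children J:{A}, U:{T} ∪→ {A,T}; cost 1
[col 5] BJRU: children BR:{A}, JU:{A,T} ∩→ {A}; cost 0
[col 5] FT: children F:{C}, T:{G} ∪→ {C,G}; cost 1
[col 5] BFJRTU: children BJRU:{A}, FT:{C,G} ∪→ {A,C,G}; cost 1
per-site changes: [3, 3, 4, 3, 2, 3]; total = 18

3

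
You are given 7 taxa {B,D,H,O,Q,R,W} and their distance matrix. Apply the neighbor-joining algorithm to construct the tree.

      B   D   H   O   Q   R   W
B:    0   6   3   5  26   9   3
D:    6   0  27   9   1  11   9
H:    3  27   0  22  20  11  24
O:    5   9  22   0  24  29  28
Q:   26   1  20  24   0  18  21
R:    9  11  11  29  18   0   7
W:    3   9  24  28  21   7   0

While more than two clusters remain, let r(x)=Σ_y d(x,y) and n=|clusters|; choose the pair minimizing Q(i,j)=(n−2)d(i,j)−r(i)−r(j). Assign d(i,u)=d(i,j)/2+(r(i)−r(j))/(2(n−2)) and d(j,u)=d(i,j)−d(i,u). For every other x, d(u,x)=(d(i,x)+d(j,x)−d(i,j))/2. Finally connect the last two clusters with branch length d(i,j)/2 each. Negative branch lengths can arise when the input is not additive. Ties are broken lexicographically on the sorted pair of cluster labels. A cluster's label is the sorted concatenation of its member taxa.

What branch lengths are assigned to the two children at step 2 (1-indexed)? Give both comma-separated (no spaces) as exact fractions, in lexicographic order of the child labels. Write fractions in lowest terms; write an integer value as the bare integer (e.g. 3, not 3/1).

47/8,81/8

step 1: merge (D,Q) at d=1, Q=-168; branch lengths D→-21/5, Q→26/5; new cluster DQ
  updated: d(B,DQ)=31/2, d(DQ,H)=23, d(DQ,O)=16, d(DQ,R)=14, d(DQ,W)=29/2
step 2: merge (DQ,O) at d=16, Q=-119; branch lengths DQ→47/8, O→81/8; new cluster DOQ
  updated: d(B,DOQ)=9/4, d(DOQ,H)=29/2, d(DOQ,R)=27/2, d(DOQ,W)=53/4
step 3: merge (R,W) at d=7, Q=-267/4; branch lengths R→19/8, W→37/8; new cluster RW
  updated: d(B,RW)=5/2, d(DOQ,RW)=79/8, d(H,RW)=14
step 4: merge (B,H) at d=3, Q=-133/4; branch lengths B→-71/16, H→119/16; new cluster BH
  updated: d(BH,DOQ)=55/8, d(BH,RW)=27/4
step 5: merge (BH,DOQ) at d=55/8, Q=-47/2; branch lengths BH→15/8, DOQ→5; new cluster BDHOQ
  updated: d(BDHOQ,RW)=39/8
step 6: merge (BDHOQ,RW) at d=39/8; branch lengths BDHOQ→39/16, RW→39/16; new cluster BDHOQRW
final tree: (((B:-71/16,H:119/16):15/8,((D:-21/5,Q:26/5):47/8,O:81/8):5):39/16,(R:19/8,W:37/8):39/16)
total length: 155/4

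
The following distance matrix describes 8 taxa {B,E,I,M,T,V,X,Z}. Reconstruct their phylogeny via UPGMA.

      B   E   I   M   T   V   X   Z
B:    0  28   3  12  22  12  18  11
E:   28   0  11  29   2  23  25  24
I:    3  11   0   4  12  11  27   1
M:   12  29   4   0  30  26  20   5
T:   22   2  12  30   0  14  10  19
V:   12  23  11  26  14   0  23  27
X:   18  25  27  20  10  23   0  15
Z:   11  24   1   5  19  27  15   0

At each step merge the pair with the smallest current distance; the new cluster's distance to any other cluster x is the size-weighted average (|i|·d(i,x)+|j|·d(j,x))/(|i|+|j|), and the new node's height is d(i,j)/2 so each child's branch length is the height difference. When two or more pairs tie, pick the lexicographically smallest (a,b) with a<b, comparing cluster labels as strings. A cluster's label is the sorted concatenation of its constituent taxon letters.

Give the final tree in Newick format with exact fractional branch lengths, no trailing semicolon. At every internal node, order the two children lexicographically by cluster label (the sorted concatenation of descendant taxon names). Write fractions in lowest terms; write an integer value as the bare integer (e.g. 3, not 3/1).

step 1: merge (I,Z) at d=1; branch lengths I→1/2, Z→1/2; new cluster IZ
  updated: d(B,IZ)=7, d(E,IZ)=35/2, d(IZ,M)=9/2, d(IZ,T)=31/2, d(IZ,V)=19, d(IZ,X)=21
step 2: merge (E,T) at d=2; branch lengths E→1, T→1; new cluster ET
  updated: d(B,ET)=25, d(ET,IZ)=33/2, d(ET,M)=59/2, d(ET,V)=37/2, d(ET,X)=35/2
step 3: merge (IZ,M) at d=9/2; branch lengths IZ→7/4, M→9/4; new cluster IMZ
  updated: d(B,IMZ)=26/3, d(ET,IMZ)=125/6, d(IMZ,V)=64/3, d(IMZ,X)=62/3
step 4: merge (B,IMZ) at d=26/3; branch lengths B→13/3, IMZ→25/12; new cluster BIMZ
  updated: d(BIMZ,ET)=175/8, d(BIMZ,V)=19, d(BIMZ,X)=20
step 5: merge (ET,X) at d=35/2; branch lengths ET→31/4, X→35/4; new cluster ETX
  updated: d(BIMZ,ETX)=85/4, d(ETX,V)=20
step 6: merge (BIMZ,V) at d=19; branch lengths BIMZ→31/6, V→19/2; new cluster BIMVZ
  updated: d(BIMVZ,ETX)=21
step 7: merge (BIMVZ,ETX) at d=21; branch lengths BIMVZ→1, ETX→7/4; new cluster BEIMTVXZ
final tree: (((B:13/3,((I:1/2,Z:1/2):7/4,M:9/4):25/12):31/6,V:19/2):1,((E:1,T:1):31/4,X:35/4):7/4)
total length: 142/3

(((B:13/3,((I:1/2,Z:1/2):7/4,M:9/4):25/12):31/6,V:19/2):1,((E:1,T:1):31/4,X:35/4):7/4)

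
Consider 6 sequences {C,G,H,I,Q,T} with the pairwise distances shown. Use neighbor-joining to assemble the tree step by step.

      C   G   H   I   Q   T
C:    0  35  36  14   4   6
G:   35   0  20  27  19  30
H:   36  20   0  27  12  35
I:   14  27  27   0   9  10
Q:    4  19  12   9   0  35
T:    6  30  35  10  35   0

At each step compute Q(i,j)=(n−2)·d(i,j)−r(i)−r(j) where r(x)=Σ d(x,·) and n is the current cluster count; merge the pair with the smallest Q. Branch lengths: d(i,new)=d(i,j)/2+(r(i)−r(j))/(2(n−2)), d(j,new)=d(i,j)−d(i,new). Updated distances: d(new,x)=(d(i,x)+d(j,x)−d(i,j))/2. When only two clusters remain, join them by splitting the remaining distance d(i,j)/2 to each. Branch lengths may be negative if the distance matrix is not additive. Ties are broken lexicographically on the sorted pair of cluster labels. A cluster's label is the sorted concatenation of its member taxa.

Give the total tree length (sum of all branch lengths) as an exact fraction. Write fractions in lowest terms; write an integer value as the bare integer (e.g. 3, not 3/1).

iteration 1: select C,T (d=6, Q=-187); attach at lengths (3/8, 45/8); label the merged cluster CT
  updated: d(CT,G)=59/2, d(CT,H)=65/2, d(CT,I)=9, d(CT,Q)=33/2
iteration 2: select CT,I (d=9, Q=-265/2); attach at lengths (85/12, 23/12); label the merged cluster CIT
  updated: d(CIT,G)=95/4, d(CIT,H)=101/4, d(CIT,Q)=33/4
iteration 3: select CIT,Q (d=33/4, Q=-80); attach at lengths (69/8, -3/8); label the merged cluster CIQT
  updated: d(CIQT,G)=69/4, d(CIQT,H)=29/2
iteration 4: select CIQT,G (d=69/4, Q=-207/4); attach at lengths (47/8, 91/8); label the merged cluster CGIQT
  updated: d(CGIQT,H)=69/8
iteration 5: select CGIQT,H (d=69/8); attach at lengths (69/16, 69/16); label the merged cluster CGHIQT
final tree: (((((C:3/8,T:45/8):85/12,I:23/12):69/8,Q:-3/8):47/8,G:91/8):69/16,H:69/16)
total length: 393/8

393/8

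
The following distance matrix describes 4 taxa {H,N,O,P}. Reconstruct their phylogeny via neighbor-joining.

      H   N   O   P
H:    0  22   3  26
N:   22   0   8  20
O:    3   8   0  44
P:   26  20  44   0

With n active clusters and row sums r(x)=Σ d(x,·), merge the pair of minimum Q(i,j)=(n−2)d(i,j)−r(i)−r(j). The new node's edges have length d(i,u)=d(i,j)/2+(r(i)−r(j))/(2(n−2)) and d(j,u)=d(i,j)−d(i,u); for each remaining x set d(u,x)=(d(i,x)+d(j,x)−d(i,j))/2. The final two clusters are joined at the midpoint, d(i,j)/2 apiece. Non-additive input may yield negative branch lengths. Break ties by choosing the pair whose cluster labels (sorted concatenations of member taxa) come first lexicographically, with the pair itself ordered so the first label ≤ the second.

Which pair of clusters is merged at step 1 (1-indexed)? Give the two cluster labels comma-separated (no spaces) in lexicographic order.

1. join H+O (d=3, Q=-100) ⇒ HO; edges |H|=1/2, |O|=5/2
  updated: d(HO,N)=27/2, d(HO,P)=67/2
2. join HO+N (d=27/2, Q=-67) ⇒ HNO; edges |HO|=27/2, |N|=0
  updated: d(HNO,P)=20
3. join HNO+P (d=20) ⇒ HNOP; edges |HNO|=10, |P|=10
final tree: (((H:1/2,O:5/2):27/2,N:0):10,P:10)
total length: 73/2

H,O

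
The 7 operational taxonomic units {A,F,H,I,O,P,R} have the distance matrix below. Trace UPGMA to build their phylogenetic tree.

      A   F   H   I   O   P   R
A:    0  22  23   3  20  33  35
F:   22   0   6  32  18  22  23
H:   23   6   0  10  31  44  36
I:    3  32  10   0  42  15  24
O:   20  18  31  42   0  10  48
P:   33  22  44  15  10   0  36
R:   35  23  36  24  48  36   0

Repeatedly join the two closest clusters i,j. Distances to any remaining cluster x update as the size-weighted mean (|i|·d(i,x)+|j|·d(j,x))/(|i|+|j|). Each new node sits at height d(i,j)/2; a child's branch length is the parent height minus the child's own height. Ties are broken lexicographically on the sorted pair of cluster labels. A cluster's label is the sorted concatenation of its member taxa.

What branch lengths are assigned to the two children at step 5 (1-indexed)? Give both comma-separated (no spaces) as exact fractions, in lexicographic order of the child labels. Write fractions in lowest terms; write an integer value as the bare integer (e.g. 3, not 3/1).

iteration 1: select A,I (d=3); attach at lengths (3/2, 3/2); label the merged cluster AI
  updated: d(AI,F)=27, d(AI,H)=33/2, d(AI,O)=31, d(AI,P)=24, d(AI,R)=59/2
iteration 2: select F,H (d=6); attach at lengths (3, 3); label the merged cluster FH
  updated: d(AI,FH)=87/4, d(FH,O)=49/2, d(FH,P)=33, d(FH,R)=59/2
iteration 3: select O,P (d=10); attach at lengths (5, 5); label the merged cluster OP
  updated: d(AI,OP)=55/2, d(FH,OP)=115/4, d(OP,R)=42
iteration 4: select AI,FH (d=87/4); attach at lengths (75/8, 63/8); label the merged cluster AFHI
  updated: d(AFHI,OP)=225/8, d(AFHI,R)=59/2
iteration 5: select AFHI,OP (d=225/8); attach at lengths (51/16, 145/16); label the merged cluster AFHIOP
  updated: d(AFHIOP,R)=101/3
iteration 6: select AFHIOP,R (d=101/3); attach at lengths (133/48, 101/6); label the merged cluster AFHIOPR
final tree: ((((A:3/2,I:3/2):75/8,(F:3,H:3):63/8):51/16,(O:5,P:5):145/16):133/48,R:101/6)
total length: 3269/48

51/16,145/16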